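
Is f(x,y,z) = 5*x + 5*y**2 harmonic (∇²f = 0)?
No, ∇²f = 10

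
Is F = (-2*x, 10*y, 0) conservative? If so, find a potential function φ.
Yes, F is conservative. φ = -x**2 + 5*y**2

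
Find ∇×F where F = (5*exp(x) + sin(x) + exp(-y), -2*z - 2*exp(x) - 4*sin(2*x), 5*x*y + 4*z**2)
(5*x + 2, -5*y, -2*exp(x) - 8*cos(2*x) + exp(-y))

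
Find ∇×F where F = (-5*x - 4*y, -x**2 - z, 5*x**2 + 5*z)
(1, -10*x, 4 - 2*x)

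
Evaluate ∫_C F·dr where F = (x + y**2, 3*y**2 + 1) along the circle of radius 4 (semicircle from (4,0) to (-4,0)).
-256/3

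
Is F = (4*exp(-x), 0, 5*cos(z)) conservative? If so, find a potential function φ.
Yes, F is conservative. φ = 5*sin(z) - 4*exp(-x)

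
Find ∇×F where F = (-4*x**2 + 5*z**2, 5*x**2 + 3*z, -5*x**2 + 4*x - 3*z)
(-3, 10*x + 10*z - 4, 10*x)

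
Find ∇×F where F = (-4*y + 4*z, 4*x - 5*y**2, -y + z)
(-1, 4, 8)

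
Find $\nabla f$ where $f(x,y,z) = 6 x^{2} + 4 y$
(12*x, 4, 0)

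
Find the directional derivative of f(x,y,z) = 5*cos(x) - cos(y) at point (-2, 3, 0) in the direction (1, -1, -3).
sqrt(11)*(-sin(3) + 5*sin(2))/11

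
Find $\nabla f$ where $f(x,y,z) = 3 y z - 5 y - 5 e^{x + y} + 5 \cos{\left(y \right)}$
(-5*exp(x + y), 3*z - 5*exp(x + y) - 5*sin(y) - 5, 3*y)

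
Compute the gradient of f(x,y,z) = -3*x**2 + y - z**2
(-6*x, 1, -2*z)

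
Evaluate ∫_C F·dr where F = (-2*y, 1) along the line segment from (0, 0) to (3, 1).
-2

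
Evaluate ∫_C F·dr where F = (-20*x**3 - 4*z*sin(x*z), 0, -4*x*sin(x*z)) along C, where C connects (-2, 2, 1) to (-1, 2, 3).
4*cos(3) - 4*cos(2) + 75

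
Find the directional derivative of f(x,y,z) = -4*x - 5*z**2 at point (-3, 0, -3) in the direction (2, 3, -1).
-19*sqrt(14)/7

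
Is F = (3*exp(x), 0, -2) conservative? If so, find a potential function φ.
Yes, F is conservative. φ = -2*z + 3*exp(x)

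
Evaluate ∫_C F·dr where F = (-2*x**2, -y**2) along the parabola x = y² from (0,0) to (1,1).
-1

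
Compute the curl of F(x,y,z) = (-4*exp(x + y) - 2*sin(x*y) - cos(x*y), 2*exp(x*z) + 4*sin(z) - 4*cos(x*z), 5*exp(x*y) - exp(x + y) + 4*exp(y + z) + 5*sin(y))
(5*x*exp(x*y) - 2*x*exp(x*z) - 4*x*sin(x*z) - exp(x + y) + 4*exp(y + z) + 5*cos(y) - 4*cos(z), -5*y*exp(x*y) + exp(x + y), -x*sin(x*y) + 2*x*cos(x*y) + 2*z*exp(x*z) + 4*z*sin(x*z) + 4*exp(x + y))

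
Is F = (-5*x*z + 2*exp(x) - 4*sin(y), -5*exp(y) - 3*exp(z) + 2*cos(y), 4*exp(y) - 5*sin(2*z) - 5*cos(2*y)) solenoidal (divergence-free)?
No, ∇·F = -5*z + 2*exp(x) - 5*exp(y) - 2*sin(y) - 10*cos(2*z)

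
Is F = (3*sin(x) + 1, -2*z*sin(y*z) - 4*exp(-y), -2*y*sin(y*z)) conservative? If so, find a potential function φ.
Yes, F is conservative. φ = x - 3*cos(x) + 2*cos(y*z) + 4*exp(-y)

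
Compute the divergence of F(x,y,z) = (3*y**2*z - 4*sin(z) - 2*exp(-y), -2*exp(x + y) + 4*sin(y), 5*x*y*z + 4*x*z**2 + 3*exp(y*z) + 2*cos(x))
5*x*y + 8*x*z + 3*y*exp(y*z) - 2*exp(x + y) + 4*cos(y)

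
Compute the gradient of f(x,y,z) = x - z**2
(1, 0, -2*z)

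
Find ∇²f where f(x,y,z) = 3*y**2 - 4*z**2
-2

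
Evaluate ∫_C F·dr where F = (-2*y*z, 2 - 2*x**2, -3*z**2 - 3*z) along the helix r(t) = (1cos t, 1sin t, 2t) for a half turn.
pi**2*(-8*pi - 5)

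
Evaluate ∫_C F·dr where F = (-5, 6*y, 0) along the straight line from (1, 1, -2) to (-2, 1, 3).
15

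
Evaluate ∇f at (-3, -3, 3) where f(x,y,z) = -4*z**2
(0, 0, -24)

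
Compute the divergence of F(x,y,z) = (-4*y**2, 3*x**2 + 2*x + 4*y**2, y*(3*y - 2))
8*y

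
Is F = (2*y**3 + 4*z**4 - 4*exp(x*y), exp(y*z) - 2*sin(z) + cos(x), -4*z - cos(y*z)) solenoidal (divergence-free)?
No, ∇·F = -4*y*exp(x*y) + y*sin(y*z) + z*exp(y*z) - 4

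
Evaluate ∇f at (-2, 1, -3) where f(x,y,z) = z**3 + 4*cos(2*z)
(0, 0, 8*sin(6) + 27)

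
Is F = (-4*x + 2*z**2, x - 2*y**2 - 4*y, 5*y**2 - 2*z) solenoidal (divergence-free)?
No, ∇·F = -4*y - 10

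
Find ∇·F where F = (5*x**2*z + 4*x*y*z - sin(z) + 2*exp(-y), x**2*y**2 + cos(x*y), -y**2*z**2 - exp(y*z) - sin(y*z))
2*x**2*y + 10*x*z - x*sin(x*y) - 2*y**2*z + 4*y*z - y*exp(y*z) - y*cos(y*z)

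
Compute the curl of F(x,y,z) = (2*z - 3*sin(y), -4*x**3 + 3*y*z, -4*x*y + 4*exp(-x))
(-4*x - 3*y, 4*y + 2 + 4*exp(-x), -12*x**2 + 3*cos(y))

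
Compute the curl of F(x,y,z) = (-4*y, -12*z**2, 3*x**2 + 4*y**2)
(8*y + 24*z, -6*x, 4)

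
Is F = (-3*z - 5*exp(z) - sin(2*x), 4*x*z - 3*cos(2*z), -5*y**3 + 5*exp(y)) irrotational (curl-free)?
No, ∇×F = (-4*x - 15*y**2 + 5*exp(y) - 6*sin(2*z), -5*exp(z) - 3, 4*z)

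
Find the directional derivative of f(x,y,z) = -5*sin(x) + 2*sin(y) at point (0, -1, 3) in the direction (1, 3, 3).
sqrt(19)*(-5 + 6*cos(1))/19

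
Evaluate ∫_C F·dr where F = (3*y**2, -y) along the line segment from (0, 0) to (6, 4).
88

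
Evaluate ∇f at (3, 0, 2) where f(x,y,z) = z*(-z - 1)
(0, 0, -5)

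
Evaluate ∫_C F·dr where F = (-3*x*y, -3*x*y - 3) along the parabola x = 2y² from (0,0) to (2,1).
-93/10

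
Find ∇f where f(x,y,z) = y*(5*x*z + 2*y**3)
(5*y*z, 5*x*z + 8*y**3, 5*x*y)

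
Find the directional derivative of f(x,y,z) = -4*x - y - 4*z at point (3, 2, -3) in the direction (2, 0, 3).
-20*sqrt(13)/13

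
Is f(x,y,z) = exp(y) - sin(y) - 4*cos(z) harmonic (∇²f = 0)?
No, ∇²f = exp(y) + sin(y) + 4*cos(z)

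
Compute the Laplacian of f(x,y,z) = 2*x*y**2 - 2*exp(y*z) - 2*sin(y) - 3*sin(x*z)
3*x**2*sin(x*z) + 4*x - 2*y**2*exp(y*z) - 2*z**2*exp(y*z) + 3*z**2*sin(x*z) + 2*sin(y)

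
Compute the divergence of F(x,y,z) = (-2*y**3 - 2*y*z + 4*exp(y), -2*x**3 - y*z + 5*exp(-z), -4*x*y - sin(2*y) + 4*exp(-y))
-z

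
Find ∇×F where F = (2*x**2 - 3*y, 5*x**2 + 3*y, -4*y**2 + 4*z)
(-8*y, 0, 10*x + 3)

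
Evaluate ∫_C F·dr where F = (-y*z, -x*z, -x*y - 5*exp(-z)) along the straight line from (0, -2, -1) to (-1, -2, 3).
-5*E - 6 + 5*exp(-3)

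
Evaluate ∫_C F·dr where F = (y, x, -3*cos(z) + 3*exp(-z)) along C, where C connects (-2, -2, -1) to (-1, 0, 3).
-4 - 3*sin(1) - 3*sin(3) - 3*exp(-3) + 3*E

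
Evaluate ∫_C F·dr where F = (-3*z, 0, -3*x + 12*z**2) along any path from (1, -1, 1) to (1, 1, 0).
-1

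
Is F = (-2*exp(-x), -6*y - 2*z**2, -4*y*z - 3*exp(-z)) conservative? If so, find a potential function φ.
Yes, F is conservative. φ = -3*y**2 - 2*y*z**2 + 3*exp(-z) + 2*exp(-x)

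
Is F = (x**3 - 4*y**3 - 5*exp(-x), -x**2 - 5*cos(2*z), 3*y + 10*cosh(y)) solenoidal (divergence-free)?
No, ∇·F = 3*x**2 + 5*exp(-x)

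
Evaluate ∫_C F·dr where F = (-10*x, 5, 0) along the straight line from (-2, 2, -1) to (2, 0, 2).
-10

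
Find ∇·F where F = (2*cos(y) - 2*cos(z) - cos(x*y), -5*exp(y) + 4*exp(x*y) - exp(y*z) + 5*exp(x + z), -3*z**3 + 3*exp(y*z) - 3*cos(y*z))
4*x*exp(x*y) + 3*y*exp(y*z) + y*sin(x*y) + 3*y*sin(y*z) - 9*z**2 - z*exp(y*z) - 5*exp(y)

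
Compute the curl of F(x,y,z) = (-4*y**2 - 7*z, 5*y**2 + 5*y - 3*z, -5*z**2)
(3, -7, 8*y)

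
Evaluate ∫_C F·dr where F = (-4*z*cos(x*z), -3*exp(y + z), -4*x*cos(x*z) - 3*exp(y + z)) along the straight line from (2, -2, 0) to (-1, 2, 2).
-3*exp(4) + 3*exp(-2) + 4*sin(2)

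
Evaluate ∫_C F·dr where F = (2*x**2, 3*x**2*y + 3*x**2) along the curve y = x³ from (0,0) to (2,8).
5264/15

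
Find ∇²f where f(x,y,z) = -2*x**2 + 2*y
-4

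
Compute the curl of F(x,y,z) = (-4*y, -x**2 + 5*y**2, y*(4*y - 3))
(8*y - 3, 0, 4 - 2*x)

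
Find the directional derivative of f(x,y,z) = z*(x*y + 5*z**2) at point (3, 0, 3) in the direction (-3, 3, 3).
48*sqrt(3)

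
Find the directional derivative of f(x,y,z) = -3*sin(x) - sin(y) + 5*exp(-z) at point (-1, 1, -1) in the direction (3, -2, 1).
-sqrt(14)*(7*cos(1) + 5*E)/14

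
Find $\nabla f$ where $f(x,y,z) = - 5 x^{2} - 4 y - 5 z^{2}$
(-10*x, -4, -10*z)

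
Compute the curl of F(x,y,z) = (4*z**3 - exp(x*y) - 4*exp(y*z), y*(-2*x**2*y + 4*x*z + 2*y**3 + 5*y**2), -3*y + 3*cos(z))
(-4*x*y - 3, -4*y*exp(y*z) + 12*z**2, x*exp(x*y) - 4*y*(x*y - z) + 4*z*exp(y*z))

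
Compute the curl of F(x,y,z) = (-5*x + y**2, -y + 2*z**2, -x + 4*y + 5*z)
(4 - 4*z, 1, -2*y)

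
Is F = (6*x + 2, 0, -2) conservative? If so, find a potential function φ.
Yes, F is conservative. φ = 3*x**2 + 2*x - 2*z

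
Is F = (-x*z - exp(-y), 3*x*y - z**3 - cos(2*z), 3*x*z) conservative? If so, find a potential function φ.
No, ∇×F = (3*z**2 - 2*sin(2*z), -x - 3*z, 3*y - exp(-y)) ≠ 0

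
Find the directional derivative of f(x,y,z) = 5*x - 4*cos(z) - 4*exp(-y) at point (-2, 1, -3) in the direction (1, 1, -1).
sqrt(3)*(4 + E*(4*sin(3) + 5))*exp(-1)/3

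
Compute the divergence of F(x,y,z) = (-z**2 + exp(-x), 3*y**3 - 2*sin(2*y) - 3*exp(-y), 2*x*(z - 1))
2*x + 9*y**2 - 4*cos(2*y) + 3*exp(-y) - exp(-x)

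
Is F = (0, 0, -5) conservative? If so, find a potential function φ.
Yes, F is conservative. φ = -5*z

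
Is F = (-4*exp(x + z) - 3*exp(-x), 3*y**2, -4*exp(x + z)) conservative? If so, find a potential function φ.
Yes, F is conservative. φ = y**3 - 4*exp(x + z) + 3*exp(-x)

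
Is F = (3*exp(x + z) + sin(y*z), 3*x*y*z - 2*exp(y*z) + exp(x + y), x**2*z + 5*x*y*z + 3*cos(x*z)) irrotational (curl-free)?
No, ∇×F = (-3*x*y + 5*x*z + 2*y*exp(y*z), -2*x*z - 5*y*z + y*cos(y*z) + 3*z*sin(x*z) + 3*exp(x + z), 3*y*z - z*cos(y*z) + exp(x + y))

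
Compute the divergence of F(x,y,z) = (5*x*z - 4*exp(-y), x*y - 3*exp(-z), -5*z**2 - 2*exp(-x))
x - 5*z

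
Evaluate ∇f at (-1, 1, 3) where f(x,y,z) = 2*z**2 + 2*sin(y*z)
(0, 6*cos(3), 2*cos(3) + 12)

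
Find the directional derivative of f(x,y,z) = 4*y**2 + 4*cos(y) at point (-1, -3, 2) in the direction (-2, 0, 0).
0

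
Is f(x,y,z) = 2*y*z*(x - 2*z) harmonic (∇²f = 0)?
No, ∇²f = -8*y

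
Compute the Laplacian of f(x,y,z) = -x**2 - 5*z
-2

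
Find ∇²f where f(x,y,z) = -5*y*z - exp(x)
-exp(x)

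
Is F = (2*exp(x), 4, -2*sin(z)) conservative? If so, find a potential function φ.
Yes, F is conservative. φ = 4*y + 2*exp(x) + 2*cos(z)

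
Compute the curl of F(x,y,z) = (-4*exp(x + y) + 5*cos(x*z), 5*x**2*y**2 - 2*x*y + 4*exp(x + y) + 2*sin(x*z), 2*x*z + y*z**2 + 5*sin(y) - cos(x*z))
(-2*x*cos(x*z) + z**2 + 5*cos(y), -5*x*sin(x*z) - z*sin(x*z) - 2*z, 10*x*y**2 - 2*y + 2*z*cos(x*z) + 8*exp(x + y))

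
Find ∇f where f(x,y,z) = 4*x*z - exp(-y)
(4*z, exp(-y), 4*x)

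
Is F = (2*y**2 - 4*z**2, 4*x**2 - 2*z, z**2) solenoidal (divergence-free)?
No, ∇·F = 2*z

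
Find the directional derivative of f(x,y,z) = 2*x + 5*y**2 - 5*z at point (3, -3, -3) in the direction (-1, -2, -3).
73*sqrt(14)/14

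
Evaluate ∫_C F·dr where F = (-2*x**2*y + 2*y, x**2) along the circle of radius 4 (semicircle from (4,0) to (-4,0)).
48*pi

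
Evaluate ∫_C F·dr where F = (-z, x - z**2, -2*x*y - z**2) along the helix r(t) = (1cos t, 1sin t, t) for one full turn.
pi*(-8*pi**2 - 15)/3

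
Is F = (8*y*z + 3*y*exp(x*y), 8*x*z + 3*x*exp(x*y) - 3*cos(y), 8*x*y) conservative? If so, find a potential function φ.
Yes, F is conservative. φ = 8*x*y*z + 3*exp(x*y) - 3*sin(y)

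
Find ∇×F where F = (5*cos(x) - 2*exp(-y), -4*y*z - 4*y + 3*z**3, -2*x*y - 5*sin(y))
(-2*x + 4*y - 9*z**2 - 5*cos(y), 2*y, -2*exp(-y))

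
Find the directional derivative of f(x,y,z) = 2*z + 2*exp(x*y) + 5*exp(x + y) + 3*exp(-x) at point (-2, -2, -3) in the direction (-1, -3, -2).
sqrt(14)*(-4*exp(4) - 20 + 3*exp(6) + 16*exp(8))*exp(-4)/14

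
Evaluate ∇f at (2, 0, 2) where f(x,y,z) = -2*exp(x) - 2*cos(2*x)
(-2*exp(2) + 4*sin(4), 0, 0)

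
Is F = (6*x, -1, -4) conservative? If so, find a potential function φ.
Yes, F is conservative. φ = 3*x**2 - y - 4*z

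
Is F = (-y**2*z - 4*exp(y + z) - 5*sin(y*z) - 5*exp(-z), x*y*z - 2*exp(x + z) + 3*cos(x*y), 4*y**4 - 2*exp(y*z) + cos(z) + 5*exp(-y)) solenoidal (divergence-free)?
No, ∇·F = x*z - 3*x*sin(x*y) - 2*y*exp(y*z) - sin(z)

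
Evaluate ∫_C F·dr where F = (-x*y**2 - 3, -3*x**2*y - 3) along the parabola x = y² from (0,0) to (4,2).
-214/3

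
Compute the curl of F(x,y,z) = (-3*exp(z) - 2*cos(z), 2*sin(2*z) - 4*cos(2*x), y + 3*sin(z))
(1 - 4*cos(2*z), -3*exp(z) + 2*sin(z), 8*sin(2*x))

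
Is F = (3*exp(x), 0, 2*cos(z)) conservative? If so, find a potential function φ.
Yes, F is conservative. φ = 3*exp(x) + 2*sin(z)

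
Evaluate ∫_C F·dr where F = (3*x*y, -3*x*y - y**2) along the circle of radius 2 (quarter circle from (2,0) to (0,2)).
-56/3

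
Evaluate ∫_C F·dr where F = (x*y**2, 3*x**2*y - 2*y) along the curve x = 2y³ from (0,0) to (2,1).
2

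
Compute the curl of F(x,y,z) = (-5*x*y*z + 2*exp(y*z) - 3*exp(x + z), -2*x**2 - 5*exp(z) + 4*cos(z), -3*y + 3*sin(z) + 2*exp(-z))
(5*exp(z) + 4*sin(z) - 3, -5*x*y + 2*y*exp(y*z) - 3*exp(x + z), 5*x*z - 4*x - 2*z*exp(y*z))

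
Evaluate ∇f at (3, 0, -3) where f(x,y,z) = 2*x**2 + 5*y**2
(12, 0, 0)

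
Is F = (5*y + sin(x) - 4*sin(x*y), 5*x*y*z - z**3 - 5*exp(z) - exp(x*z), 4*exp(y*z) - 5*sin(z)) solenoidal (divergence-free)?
No, ∇·F = 5*x*z + 4*y*exp(y*z) - 4*y*cos(x*y) + cos(x) - 5*cos(z)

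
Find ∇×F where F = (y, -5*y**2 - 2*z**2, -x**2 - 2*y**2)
(-4*y + 4*z, 2*x, -1)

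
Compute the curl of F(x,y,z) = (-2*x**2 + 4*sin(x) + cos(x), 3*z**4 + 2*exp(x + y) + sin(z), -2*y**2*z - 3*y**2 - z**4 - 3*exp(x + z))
(-4*y*z - 6*y - 12*z**3 - cos(z), 3*exp(x + z), 2*exp(x + y))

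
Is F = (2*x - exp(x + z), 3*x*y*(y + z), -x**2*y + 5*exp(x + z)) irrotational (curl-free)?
No, ∇×F = (x*(-x - 3*y), 2*x*y - 6*exp(x + z), 3*y*(y + z))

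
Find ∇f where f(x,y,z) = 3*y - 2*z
(0, 3, -2)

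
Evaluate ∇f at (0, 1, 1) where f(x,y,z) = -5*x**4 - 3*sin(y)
(0, -3*cos(1), 0)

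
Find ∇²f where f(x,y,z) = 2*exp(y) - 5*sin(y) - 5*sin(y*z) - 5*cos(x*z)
5*x**2*cos(x*z) + 5*y**2*sin(y*z) + 5*z**2*sin(y*z) + 5*z**2*cos(x*z) + 2*exp(y) + 5*sin(y)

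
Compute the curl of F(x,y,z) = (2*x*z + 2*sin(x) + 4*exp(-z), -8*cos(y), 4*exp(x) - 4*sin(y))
(-4*cos(y), 2*x - 4*exp(x) - 4*exp(-z), 0)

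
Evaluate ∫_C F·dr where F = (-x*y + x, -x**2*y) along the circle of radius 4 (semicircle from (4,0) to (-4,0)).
0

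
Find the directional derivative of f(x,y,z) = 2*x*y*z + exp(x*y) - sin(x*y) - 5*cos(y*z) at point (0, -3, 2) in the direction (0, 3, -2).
-60*sqrt(13)*sin(6)/13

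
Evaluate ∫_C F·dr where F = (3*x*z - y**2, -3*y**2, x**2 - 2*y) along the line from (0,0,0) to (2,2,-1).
-14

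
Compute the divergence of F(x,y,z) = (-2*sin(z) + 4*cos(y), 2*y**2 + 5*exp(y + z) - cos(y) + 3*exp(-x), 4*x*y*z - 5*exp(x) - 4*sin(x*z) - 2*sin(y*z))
4*x*y - 4*x*cos(x*z) - 2*y*cos(y*z) + 4*y + 5*exp(y + z) + sin(y)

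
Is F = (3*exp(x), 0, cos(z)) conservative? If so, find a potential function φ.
Yes, F is conservative. φ = 3*exp(x) + sin(z)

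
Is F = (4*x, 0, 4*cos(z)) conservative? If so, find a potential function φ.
Yes, F is conservative. φ = 2*x**2 + 4*sin(z)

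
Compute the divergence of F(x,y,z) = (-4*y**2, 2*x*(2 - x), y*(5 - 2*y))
0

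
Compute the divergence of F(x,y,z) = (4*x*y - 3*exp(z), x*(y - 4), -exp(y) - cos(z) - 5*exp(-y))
x + 4*y + sin(z)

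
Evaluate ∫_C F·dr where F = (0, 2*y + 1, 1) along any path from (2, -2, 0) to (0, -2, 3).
3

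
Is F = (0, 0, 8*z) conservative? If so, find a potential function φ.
Yes, F is conservative. φ = 4*z**2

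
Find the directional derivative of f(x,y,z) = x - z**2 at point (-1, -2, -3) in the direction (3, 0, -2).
-9*sqrt(13)/13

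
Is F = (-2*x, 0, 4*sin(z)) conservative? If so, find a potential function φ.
Yes, F is conservative. φ = -x**2 - 4*cos(z)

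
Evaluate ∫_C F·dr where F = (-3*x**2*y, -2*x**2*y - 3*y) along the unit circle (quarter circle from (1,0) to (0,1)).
-2 + 3*pi/16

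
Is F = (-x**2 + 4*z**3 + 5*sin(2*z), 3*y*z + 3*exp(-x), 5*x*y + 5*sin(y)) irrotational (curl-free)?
No, ∇×F = (5*x - 3*y + 5*cos(y), -5*y + 12*z**2 + 10*cos(2*z), -3*exp(-x))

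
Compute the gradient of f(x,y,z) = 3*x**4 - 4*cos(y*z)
(12*x**3, 4*z*sin(y*z), 4*y*sin(y*z))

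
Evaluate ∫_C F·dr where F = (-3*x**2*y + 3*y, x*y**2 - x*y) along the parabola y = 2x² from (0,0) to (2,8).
7664/35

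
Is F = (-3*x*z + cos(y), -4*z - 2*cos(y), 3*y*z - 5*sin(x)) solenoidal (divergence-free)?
No, ∇·F = 3*y - 3*z + 2*sin(y)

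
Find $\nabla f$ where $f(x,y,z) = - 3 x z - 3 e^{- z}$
(-3*z, 0, -3*x + 3*exp(-z))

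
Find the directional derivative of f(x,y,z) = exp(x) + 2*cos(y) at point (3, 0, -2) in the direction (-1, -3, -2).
-sqrt(14)*exp(3)/14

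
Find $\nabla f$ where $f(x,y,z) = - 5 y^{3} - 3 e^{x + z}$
(-3*exp(x + z), -15*y**2, -3*exp(x + z))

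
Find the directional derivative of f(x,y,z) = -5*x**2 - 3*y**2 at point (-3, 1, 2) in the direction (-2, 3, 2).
-78*sqrt(17)/17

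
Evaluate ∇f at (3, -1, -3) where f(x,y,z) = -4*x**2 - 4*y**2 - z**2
(-24, 8, 6)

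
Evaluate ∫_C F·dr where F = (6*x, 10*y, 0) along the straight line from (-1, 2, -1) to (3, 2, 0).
24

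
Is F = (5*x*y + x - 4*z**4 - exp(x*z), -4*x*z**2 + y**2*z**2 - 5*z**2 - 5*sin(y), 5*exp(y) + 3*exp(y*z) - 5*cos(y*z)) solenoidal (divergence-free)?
No, ∇·F = 2*y*z**2 + 3*y*exp(y*z) + 5*y*sin(y*z) + 5*y - z*exp(x*z) - 5*cos(y) + 1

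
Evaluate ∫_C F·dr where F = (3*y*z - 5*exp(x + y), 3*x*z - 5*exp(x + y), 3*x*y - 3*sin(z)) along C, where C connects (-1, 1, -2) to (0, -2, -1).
-1 - 5*exp(-2) - 3*cos(2) + 3*cos(1)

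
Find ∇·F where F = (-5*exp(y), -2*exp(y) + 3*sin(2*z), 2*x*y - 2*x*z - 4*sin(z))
-2*x - 2*exp(y) - 4*cos(z)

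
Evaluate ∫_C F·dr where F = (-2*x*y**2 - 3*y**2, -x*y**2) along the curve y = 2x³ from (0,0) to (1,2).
-179/35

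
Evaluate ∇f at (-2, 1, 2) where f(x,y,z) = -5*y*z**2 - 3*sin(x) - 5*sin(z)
(-3*cos(2), -20, -20 - 5*cos(2))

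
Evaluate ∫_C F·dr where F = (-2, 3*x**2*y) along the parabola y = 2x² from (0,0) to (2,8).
252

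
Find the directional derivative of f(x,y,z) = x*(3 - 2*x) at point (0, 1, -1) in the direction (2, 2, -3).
6*sqrt(17)/17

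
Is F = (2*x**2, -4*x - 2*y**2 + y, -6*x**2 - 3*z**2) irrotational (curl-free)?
No, ∇×F = (0, 12*x, -4)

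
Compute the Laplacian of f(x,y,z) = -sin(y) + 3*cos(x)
sin(y) - 3*cos(x)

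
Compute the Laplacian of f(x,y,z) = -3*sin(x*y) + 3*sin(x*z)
3*x**2*sin(x*y) - 3*x**2*sin(x*z) + 3*y**2*sin(x*y) - 3*z**2*sin(x*z)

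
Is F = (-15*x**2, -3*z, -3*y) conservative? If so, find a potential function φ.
Yes, F is conservative. φ = -5*x**3 - 3*y*z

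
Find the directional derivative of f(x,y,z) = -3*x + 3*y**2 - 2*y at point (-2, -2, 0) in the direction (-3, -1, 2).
23*sqrt(14)/14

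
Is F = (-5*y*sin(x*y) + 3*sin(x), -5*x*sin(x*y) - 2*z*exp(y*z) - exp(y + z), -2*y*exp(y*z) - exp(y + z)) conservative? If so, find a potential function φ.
Yes, F is conservative. φ = -2*exp(y*z) - exp(y + z) - 3*cos(x) + 5*cos(x*y)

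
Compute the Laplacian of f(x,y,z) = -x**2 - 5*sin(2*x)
20*sin(2*x) - 2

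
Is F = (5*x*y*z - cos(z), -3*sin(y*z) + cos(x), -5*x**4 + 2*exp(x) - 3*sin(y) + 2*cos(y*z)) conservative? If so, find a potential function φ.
No, ∇×F = (3*y*cos(y*z) - 2*z*sin(y*z) - 3*cos(y), 20*x**3 + 5*x*y - 2*exp(x) + sin(z), -5*x*z - sin(x)) ≠ 0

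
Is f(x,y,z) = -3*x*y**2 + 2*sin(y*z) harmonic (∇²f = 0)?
No, ∇²f = -6*x - 2*y**2*sin(y*z) - 2*z**2*sin(y*z)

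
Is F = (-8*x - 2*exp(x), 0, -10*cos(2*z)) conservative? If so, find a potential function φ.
Yes, F is conservative. φ = -4*x**2 - 2*exp(x) - 5*sin(2*z)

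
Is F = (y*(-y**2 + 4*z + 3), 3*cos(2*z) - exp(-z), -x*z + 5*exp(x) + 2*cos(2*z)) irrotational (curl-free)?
No, ∇×F = (6*sin(2*z) - exp(-z), 4*y + z - 5*exp(x), 3*y**2 - 4*z - 3)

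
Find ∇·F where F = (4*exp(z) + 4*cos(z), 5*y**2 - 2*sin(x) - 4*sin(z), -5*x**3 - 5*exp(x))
10*y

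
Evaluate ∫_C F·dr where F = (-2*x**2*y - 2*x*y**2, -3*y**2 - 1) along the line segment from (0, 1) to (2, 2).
-86/3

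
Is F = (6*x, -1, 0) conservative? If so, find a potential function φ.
Yes, F is conservative. φ = 3*x**2 - y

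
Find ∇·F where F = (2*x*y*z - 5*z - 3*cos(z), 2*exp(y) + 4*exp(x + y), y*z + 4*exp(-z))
2*y*z + y + 2*exp(y) + 4*exp(x + y) - 4*exp(-z)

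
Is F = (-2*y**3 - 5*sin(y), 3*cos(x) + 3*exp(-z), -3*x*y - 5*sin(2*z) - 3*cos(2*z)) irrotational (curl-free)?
No, ∇×F = (-3*x + 3*exp(-z), 3*y, 6*y**2 - 3*sin(x) + 5*cos(y))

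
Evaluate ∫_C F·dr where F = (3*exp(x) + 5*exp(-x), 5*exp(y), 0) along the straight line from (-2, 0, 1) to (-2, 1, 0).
-5 + 5*E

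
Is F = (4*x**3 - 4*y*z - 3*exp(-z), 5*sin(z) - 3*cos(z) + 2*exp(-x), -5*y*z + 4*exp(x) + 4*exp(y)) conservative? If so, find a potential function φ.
No, ∇×F = (-5*z + 4*exp(y) - 3*sin(z) - 5*cos(z), -4*y - 4*exp(x) + 3*exp(-z), 4*z - 2*exp(-x)) ≠ 0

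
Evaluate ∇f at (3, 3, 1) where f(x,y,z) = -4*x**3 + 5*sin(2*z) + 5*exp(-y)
(-108, -5*exp(-3), 10*cos(2))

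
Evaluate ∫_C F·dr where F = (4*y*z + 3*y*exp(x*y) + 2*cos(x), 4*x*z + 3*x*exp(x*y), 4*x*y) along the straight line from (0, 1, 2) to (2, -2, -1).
3*exp(-4) + 2*sin(2) + 13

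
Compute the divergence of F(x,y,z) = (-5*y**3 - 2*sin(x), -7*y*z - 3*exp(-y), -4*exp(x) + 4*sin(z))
-7*z - 2*cos(x) + 4*cos(z) + 3*exp(-y)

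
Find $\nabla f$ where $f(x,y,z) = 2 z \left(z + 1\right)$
(0, 0, 4*z + 2)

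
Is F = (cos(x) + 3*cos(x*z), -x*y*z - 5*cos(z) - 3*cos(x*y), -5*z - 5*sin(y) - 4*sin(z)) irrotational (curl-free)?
No, ∇×F = (x*y - 5*sin(z) - 5*cos(y), -3*x*sin(x*z), y*(-z + 3*sin(x*y)))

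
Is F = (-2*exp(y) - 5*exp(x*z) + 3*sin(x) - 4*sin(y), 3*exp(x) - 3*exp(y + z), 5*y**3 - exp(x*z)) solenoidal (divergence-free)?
No, ∇·F = -x*exp(x*z) - 5*z*exp(x*z) - 3*exp(y + z) + 3*cos(x)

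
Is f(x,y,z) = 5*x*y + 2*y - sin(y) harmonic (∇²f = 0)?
No, ∇²f = sin(y)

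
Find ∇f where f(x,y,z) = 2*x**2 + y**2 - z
(4*x, 2*y, -1)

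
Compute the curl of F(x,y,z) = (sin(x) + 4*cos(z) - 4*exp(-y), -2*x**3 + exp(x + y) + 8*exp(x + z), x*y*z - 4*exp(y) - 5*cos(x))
(x*z - 4*exp(y) - 8*exp(x + z), -y*z - 5*sin(x) - 4*sin(z), ((-6*x**2 + exp(x + y) + 8*exp(x + z))*exp(y) - 4)*exp(-y))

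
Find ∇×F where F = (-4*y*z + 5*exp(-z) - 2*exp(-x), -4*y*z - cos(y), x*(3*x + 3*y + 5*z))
(3*x + 4*y, -6*x - 7*y - 5*z - 5*exp(-z), 4*z)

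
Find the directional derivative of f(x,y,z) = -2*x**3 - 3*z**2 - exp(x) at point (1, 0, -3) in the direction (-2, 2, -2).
sqrt(3)*(-12 + E)/3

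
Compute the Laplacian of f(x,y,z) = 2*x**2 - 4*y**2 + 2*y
-4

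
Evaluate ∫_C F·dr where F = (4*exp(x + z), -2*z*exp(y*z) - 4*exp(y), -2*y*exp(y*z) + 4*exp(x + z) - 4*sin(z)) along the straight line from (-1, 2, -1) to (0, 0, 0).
-4*cos(1) - 2*exp(-2) + 2 + 4*exp(2)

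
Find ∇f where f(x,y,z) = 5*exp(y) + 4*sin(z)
(0, 5*exp(y), 4*cos(z))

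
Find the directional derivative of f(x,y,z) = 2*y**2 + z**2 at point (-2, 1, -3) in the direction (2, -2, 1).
-14/3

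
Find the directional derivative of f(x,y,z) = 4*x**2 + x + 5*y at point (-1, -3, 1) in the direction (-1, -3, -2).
-4*sqrt(14)/7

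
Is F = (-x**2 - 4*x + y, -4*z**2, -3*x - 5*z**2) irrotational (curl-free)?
No, ∇×F = (8*z, 3, -1)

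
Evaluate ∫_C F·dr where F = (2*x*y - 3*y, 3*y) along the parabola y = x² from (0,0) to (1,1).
1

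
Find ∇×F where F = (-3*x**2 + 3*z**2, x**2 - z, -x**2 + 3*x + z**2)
(1, 2*x + 6*z - 3, 2*x)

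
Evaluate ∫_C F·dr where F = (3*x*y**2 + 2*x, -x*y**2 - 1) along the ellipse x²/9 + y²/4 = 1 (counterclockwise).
-6*pi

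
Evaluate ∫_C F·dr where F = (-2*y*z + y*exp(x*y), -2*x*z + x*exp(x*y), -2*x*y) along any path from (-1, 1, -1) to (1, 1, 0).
2 + 2*sinh(1)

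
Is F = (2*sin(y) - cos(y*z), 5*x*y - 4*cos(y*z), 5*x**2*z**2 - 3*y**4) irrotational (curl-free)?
No, ∇×F = (-4*y*(3*y**2 + sin(y*z)), -10*x*z**2 + y*sin(y*z), 5*y - z*sin(y*z) - 2*cos(y))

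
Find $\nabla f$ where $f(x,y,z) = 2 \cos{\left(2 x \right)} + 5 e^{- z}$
(-4*sin(2*x), 0, -5*exp(-z))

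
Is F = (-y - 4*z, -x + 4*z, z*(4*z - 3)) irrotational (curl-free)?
No, ∇×F = (-4, -4, 0)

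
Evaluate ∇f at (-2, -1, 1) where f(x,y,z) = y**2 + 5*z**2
(0, -2, 10)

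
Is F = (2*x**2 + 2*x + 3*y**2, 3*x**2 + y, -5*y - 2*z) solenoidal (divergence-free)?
No, ∇·F = 4*x + 1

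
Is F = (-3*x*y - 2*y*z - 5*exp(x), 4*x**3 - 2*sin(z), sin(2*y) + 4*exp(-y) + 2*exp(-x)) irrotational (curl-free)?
No, ∇×F = (2*cos(2*y) + 2*cos(z) - 4*exp(-y), -2*y + 2*exp(-x), 12*x**2 + 3*x + 2*z)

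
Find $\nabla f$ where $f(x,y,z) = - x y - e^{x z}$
(-y - z*exp(x*z), -x, -x*exp(x*z))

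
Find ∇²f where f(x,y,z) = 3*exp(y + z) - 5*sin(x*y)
5*x**2*sin(x*y) + 5*y**2*sin(x*y) + 6*exp(y + z)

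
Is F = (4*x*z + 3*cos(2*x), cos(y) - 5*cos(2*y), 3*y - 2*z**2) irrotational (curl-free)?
No, ∇×F = (3, 4*x, 0)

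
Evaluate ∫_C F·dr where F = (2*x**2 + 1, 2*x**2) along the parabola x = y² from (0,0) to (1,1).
31/15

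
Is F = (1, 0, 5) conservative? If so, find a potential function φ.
Yes, F is conservative. φ = x + 5*z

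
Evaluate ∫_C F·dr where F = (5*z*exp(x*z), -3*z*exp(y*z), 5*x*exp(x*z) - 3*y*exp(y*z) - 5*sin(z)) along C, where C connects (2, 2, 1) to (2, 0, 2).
-2*exp(2) - 3 - 5*cos(1) + 5*cos(2) + 5*exp(4)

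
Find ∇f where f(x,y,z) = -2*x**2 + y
(-4*x, 1, 0)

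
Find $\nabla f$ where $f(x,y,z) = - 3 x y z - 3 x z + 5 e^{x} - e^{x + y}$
(-3*y*z - 3*z + 5*exp(x) - exp(x + y), -3*x*z - exp(x + y), 3*x*(-y - 1))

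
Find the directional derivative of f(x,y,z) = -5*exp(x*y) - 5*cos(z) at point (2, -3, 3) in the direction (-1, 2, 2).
-35*exp(-6)/3 + 10*sin(3)/3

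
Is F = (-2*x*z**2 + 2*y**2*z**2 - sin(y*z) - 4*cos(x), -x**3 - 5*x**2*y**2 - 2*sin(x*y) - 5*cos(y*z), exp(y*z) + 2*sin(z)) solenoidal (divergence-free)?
No, ∇·F = -10*x**2*y - 2*x*cos(x*y) + y*exp(y*z) - 2*z**2 + 5*z*sin(y*z) + 4*sin(x) + 2*cos(z)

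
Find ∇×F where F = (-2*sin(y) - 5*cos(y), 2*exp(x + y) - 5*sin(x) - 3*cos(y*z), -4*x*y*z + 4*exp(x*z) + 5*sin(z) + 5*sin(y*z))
(-4*x*z - 3*y*sin(y*z) + 5*z*cos(y*z), 4*z*(y - exp(x*z)), 2*exp(x + y) - 5*sin(y) - 5*cos(x) + 2*cos(y))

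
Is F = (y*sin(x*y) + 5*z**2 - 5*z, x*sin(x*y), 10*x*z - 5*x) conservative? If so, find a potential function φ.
Yes, F is conservative. φ = 5*x*z**2 - 5*x*z - cos(x*y)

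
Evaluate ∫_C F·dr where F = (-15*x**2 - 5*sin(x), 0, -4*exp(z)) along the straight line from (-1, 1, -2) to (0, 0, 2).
-8*sinh(2) - 5*cos(1)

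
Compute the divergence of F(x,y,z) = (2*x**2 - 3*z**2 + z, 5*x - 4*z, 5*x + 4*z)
4*x + 4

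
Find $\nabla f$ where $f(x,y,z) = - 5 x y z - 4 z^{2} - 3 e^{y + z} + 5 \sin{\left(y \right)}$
(-5*y*z, -5*x*z - 3*exp(y + z) + 5*cos(y), -5*x*y - 8*z - 3*exp(y + z))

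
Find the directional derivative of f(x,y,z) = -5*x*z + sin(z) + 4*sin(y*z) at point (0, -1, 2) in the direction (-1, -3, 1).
sqrt(11)*(10 - 27*cos(2))/11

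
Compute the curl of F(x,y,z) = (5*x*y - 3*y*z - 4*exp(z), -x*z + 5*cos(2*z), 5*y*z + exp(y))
(x + 5*z + exp(y) + 10*sin(2*z), -3*y - 4*exp(z), -5*x + 2*z)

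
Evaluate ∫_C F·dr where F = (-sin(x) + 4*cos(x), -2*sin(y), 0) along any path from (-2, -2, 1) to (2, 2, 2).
8*sin(2)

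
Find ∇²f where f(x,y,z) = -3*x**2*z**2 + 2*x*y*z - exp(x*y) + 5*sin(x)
-x**2*exp(x*y) - 6*x**2 - y**2*exp(x*y) - 6*z**2 - 5*sin(x)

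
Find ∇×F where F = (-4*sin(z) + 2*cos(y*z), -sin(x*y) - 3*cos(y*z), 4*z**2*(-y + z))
(-3*y*sin(y*z) - 4*z**2, -2*y*sin(y*z) - 4*cos(z), -y*cos(x*y) + 2*z*sin(y*z))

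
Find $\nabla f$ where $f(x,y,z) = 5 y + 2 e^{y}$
(0, 2*exp(y) + 5, 0)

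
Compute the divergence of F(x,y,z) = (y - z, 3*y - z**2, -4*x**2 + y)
3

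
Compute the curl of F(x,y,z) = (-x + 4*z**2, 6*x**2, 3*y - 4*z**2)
(3, 8*z, 12*x)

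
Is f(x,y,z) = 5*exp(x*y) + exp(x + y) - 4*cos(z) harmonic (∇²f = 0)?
No, ∇²f = 5*x**2*exp(x*y) + 5*y**2*exp(x*y) + 2*exp(x + y) + 4*cos(z)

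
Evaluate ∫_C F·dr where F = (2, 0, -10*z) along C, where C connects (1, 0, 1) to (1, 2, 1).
0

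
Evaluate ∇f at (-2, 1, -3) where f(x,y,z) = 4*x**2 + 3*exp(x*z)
(-9*exp(6) - 16, 0, -6*exp(6))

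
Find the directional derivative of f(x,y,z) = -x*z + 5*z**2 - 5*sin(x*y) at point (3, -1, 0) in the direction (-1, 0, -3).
sqrt(10)*(9 - 5*cos(3))/10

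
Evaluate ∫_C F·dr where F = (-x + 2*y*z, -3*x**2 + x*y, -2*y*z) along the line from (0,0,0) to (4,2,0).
-104/3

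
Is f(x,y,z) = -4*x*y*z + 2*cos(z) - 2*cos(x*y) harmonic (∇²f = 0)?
No, ∇²f = 2*x**2*cos(x*y) + 2*y**2*cos(x*y) - 2*cos(z)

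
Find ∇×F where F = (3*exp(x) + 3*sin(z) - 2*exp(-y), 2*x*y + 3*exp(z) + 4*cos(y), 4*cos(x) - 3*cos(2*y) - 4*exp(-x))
(-3*exp(z) + 6*sin(2*y), 4*sin(x) + 3*cos(z) - 4*exp(-x), 2*y - 2*exp(-y))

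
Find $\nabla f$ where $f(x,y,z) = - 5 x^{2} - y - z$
(-10*x, -1, -1)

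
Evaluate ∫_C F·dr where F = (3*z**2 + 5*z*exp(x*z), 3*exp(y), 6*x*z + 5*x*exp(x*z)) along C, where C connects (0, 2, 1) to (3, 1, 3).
-3*exp(2) + 3*E + 76 + 5*exp(9)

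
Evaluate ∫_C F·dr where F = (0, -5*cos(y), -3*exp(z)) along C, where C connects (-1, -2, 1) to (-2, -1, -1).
-5*sin(2) - 3*exp(-1) + 5*sin(1) + 3*E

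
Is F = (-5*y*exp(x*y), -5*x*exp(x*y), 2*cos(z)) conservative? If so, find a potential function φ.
Yes, F is conservative. φ = -5*exp(x*y) + 2*sin(z)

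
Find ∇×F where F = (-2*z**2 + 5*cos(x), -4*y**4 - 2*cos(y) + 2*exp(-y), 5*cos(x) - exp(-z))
(0, -4*z + 5*sin(x), 0)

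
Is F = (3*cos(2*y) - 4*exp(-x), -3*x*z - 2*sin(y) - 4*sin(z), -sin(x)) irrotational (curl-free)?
No, ∇×F = (3*x + 4*cos(z), cos(x), -3*z + 6*sin(2*y))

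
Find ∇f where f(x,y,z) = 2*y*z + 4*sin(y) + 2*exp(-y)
(0, 2*z + 4*cos(y) - 2*exp(-y), 2*y)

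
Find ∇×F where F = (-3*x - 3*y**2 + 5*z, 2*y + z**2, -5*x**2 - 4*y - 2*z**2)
(-2*z - 4, 10*x + 5, 6*y)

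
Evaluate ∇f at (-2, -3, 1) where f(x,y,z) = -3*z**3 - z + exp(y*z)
(0, exp(-3), -10 - 3*exp(-3))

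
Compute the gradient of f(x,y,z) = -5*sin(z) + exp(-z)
(0, 0, -5*cos(z) - exp(-z))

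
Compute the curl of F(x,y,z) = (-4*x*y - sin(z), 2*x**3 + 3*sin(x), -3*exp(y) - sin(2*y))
(-3*exp(y) - 2*cos(2*y), -cos(z), 6*x**2 + 4*x + 3*cos(x))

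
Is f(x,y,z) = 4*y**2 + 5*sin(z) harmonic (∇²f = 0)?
No, ∇²f = 8 - 5*sin(z)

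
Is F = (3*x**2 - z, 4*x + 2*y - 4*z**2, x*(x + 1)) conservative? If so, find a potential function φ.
No, ∇×F = (8*z, -2*x - 2, 4) ≠ 0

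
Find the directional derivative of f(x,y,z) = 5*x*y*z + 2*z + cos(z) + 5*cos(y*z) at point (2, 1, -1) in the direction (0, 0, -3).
-12 - 6*sin(1)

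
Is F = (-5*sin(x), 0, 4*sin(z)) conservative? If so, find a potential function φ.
Yes, F is conservative. φ = 5*cos(x) - 4*cos(z)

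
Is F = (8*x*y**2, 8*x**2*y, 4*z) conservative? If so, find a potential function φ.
Yes, F is conservative. φ = 4*x**2*y**2 + 2*z**2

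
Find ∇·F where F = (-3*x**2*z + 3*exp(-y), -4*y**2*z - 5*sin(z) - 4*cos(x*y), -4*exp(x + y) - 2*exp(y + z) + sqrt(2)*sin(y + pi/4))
-6*x*z + 4*x*sin(x*y) - 8*y*z - 2*exp(y + z)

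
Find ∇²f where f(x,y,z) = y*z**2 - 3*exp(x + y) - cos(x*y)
x**2*cos(x*y) + y**2*cos(x*y) + 2*y - 6*exp(x + y)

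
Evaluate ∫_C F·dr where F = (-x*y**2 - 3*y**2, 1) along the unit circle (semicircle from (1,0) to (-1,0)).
4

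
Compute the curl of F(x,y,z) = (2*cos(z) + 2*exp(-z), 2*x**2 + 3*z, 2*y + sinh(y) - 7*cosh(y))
(-7*sinh(y) + cosh(y) - 1, -2*sin(z) - 2*exp(-z), 4*x)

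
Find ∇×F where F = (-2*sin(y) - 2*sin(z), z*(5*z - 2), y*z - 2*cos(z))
(2 - 9*z, -2*cos(z), 2*cos(y))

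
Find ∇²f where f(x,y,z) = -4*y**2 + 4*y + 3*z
-8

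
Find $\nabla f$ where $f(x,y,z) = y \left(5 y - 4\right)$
(0, 10*y - 4, 0)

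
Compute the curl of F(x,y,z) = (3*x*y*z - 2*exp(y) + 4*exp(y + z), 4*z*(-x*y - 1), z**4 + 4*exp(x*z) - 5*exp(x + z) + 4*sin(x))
(4*x*y + 4, 3*x*y - 4*z*exp(x*z) + 5*exp(x + z) + 4*exp(y + z) - 4*cos(x), -3*x*z - 4*y*z + 2*exp(y) - 4*exp(y + z))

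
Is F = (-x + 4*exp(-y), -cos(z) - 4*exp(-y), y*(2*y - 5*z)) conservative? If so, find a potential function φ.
No, ∇×F = (4*y - 5*z - sin(z), 0, 4*exp(-y)) ≠ 0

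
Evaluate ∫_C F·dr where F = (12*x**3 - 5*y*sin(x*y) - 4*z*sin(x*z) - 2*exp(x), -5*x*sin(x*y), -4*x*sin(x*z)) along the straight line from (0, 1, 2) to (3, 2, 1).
-2*exp(3) + 4*cos(3) + 5*cos(6) + 236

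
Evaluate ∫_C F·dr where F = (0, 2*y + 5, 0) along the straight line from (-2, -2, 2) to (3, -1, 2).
2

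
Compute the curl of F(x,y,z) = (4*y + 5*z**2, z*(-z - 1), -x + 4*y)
(2*z + 5, 10*z + 1, -4)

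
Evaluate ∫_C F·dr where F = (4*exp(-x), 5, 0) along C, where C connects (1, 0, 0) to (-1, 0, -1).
-8*sinh(1)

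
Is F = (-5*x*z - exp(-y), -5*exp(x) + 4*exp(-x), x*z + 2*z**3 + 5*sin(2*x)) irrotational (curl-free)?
No, ∇×F = (0, -5*x - z - 10*cos(2*x), -sinh(x) + sinh(y) - 9*cosh(x) - cosh(y))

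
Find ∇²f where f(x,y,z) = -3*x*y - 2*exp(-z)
-2*exp(-z)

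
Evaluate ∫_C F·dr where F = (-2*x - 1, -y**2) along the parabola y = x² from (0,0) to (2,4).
-82/3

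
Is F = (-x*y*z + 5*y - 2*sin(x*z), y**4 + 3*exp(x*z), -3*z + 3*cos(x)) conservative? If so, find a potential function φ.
No, ∇×F = (-3*x*exp(x*z), -x*y - 2*x*cos(x*z) + 3*sin(x), x*z + 3*z*exp(x*z) - 5) ≠ 0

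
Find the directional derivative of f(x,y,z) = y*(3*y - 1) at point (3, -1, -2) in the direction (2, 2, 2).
-7*sqrt(3)/3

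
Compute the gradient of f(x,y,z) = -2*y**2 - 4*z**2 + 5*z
(0, -4*y, 5 - 8*z)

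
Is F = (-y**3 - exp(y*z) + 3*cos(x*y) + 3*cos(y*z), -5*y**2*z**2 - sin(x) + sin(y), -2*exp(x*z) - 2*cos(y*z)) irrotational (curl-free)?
No, ∇×F = (2*z*(5*y**2 + sin(y*z)), -y*exp(y*z) - 3*y*sin(y*z) + 2*z*exp(x*z), 3*x*sin(x*y) + 3*y**2 + z*exp(y*z) + 3*z*sin(y*z) - cos(x))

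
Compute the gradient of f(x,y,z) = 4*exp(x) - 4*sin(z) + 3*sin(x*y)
(3*y*cos(x*y) + 4*exp(x), 3*x*cos(x*y), -4*cos(z))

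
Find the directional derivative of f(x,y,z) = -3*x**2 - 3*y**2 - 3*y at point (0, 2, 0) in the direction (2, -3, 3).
45*sqrt(22)/22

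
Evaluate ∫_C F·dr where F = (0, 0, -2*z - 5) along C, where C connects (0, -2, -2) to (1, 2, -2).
0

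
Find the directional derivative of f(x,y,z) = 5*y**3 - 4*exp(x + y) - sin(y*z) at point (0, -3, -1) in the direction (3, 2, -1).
sqrt(14)*(-20 - exp(3)*cos(3) + 270*exp(3))*exp(-3)/14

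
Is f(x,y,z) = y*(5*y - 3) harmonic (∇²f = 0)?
No, ∇²f = 10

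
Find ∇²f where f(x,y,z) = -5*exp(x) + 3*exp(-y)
-5*exp(x) + 3*exp(-y)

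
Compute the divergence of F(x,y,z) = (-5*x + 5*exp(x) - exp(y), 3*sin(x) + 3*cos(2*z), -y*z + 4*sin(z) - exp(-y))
-y + 5*exp(x) + 4*cos(z) - 5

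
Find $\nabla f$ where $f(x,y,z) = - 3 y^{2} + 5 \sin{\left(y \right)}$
(0, -6*y + 5*cos(y), 0)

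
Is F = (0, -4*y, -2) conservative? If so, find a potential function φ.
Yes, F is conservative. φ = -2*y**2 - 2*z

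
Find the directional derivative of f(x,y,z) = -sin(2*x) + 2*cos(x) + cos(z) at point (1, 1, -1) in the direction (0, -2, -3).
-3*sqrt(13)*sin(1)/13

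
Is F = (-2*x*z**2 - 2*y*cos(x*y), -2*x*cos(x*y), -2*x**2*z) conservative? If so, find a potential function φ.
Yes, F is conservative. φ = -x**2*z**2 - 2*sin(x*y)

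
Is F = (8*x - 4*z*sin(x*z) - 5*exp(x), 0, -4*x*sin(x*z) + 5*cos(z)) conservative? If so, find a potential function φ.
Yes, F is conservative. φ = 4*x**2 - 5*exp(x) + 5*sin(z) + 4*cos(x*z)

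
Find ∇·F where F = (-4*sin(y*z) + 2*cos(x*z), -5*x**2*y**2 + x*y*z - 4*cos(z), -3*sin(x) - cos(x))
-10*x**2*y + x*z - 2*z*sin(x*z)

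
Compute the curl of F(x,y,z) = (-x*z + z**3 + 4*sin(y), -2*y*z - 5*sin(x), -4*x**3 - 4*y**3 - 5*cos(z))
(2*y*(1 - 6*y), 12*x**2 - x + 3*z**2, -5*cos(x) - 4*cos(y))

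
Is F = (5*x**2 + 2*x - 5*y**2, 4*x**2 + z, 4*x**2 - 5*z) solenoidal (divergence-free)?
No, ∇·F = 10*x - 3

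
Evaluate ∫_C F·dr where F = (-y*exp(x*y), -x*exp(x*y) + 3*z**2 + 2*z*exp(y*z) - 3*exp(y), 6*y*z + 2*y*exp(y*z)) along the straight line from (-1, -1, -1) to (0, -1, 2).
-10 - E + 2*exp(-2)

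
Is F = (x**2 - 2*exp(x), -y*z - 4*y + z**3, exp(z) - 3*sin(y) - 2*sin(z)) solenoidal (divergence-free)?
No, ∇·F = 2*x - z - 2*exp(x) + exp(z) - 2*cos(z) - 4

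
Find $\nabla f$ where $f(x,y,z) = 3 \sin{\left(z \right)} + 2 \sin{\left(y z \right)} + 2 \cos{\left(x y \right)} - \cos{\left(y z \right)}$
(-2*y*sin(x*y), -2*x*sin(x*y) + z*sin(y*z) + 2*z*cos(y*z), y*sin(y*z) + 2*y*cos(y*z) + 3*cos(z))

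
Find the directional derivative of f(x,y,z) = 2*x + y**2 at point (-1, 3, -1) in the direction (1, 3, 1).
20*sqrt(11)/11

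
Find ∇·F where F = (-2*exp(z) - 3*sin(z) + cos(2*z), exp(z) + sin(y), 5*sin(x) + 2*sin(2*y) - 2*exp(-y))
cos(y)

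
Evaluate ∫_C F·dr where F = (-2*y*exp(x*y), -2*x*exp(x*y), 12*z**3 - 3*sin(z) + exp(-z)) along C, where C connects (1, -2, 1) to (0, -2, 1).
-2 + 2*exp(-2)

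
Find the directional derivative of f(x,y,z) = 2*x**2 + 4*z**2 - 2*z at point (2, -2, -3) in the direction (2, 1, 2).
-12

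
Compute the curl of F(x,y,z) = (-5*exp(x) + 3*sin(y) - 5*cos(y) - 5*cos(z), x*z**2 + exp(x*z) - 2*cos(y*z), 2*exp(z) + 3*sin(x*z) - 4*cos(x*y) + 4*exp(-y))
(-2*x*z - x*exp(x*z) + 4*x*sin(x*y) - 2*y*sin(y*z) - 4*exp(-y), -4*y*sin(x*y) - 3*z*cos(x*z) + 5*sin(z), z**2 + z*exp(x*z) - 5*sin(y) - 3*cos(y))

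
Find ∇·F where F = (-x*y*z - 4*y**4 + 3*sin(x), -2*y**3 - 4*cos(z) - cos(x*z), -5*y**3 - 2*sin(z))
-6*y**2 - y*z + 3*cos(x) - 2*cos(z)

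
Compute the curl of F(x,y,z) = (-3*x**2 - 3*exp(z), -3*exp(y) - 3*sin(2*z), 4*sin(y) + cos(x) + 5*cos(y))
(-5*sin(y) + 4*cos(y) + 6*cos(2*z), -3*exp(z) + sin(x), 0)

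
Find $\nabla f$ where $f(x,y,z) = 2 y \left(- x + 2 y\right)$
(-2*y, -2*x + 8*y, 0)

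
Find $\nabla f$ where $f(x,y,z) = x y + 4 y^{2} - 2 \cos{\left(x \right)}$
(y + 2*sin(x), x + 8*y, 0)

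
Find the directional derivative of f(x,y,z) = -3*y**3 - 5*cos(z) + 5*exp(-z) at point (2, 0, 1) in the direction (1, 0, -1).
5*sqrt(2)*(-E*sin(1) + 1)*exp(-1)/2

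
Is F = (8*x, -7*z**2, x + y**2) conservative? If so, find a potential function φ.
No, ∇×F = (2*y + 14*z, -1, 0) ≠ 0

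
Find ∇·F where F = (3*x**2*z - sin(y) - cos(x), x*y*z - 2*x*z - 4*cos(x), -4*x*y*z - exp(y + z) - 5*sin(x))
-4*x*y + 7*x*z - exp(y + z) + sin(x)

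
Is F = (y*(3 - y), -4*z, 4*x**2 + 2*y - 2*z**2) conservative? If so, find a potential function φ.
No, ∇×F = (6, -8*x, 2*y - 3) ≠ 0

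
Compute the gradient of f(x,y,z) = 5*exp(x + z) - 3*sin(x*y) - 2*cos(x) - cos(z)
(-3*y*cos(x*y) + 5*exp(x + z) + 2*sin(x), -3*x*cos(x*y), 5*exp(x + z) + sin(z))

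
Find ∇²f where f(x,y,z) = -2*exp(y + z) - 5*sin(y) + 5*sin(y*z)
-5*y**2*sin(y*z) - 5*z**2*sin(y*z) - 4*exp(y + z) + 5*sin(y)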